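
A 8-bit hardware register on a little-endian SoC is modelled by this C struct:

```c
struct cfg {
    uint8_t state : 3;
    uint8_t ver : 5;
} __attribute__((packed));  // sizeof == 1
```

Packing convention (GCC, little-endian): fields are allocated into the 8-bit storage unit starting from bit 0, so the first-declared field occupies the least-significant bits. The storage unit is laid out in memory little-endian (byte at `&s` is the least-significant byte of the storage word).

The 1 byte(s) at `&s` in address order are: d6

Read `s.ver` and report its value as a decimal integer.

26

[0]=0xd6 (little-endian) → word 0xd6
state:3 @ bit 0 → (0xd6>>0)&0x7 = 0x6
ver:5 @ bit 3 → (0xd6>>3)&0x1f = 0x1a  ←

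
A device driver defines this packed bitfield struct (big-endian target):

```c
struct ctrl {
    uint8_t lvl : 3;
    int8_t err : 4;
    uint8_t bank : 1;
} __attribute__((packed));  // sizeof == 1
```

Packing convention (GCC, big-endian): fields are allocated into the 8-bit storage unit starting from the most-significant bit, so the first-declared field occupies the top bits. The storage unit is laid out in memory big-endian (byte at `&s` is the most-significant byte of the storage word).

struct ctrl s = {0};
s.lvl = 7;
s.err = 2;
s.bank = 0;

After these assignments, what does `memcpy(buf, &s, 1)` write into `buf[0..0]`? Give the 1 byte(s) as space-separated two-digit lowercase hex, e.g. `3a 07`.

[5+:3] lvl=7 & 0x7 = 0x7; word=0xe0
[1+:4] err=2 & 0xf = 0x2; word=0xe4
[0+:1] bank=0 & 0x1 = 0x0; word=0xe4
word = 0xe4 → big-endian bytes:
  [0]=0xe4

e4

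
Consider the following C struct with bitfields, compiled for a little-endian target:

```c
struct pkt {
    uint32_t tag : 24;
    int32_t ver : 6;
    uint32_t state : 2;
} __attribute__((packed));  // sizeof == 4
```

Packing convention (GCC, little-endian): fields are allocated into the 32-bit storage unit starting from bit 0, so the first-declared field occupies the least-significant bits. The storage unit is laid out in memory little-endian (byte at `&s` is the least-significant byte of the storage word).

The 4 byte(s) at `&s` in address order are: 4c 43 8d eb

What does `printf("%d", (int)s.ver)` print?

-21

[0]=0x4c [1]=0x43 [2]=0x8d [3]=0xeb (little-endian) → word 0xeb8d434c
tag:24 @ bit 0 → (0xeb8d434c>>0)&0xffffff = 0x8d434c
ver:6 @ bit 24 → (0xeb8d434c>>24)&0x3f = 0x2b  ←
state:2 @ bit 30 → (0xeb8d434c>>30)&0x3 = 0x3
ver signed 6b, MSB=1: 43 - 64 = -21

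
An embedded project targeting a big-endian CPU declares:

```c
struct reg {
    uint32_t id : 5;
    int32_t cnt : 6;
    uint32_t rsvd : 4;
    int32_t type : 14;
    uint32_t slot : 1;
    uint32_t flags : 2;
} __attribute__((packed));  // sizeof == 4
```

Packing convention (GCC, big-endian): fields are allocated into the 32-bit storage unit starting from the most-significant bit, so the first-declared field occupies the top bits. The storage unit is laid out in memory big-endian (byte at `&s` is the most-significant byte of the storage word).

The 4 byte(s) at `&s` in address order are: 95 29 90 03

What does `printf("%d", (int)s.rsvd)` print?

[0]=0x95 [1]=0x29 [2]=0x90 [3]=0x03 (big-endian) → word 0x95299003
id:5 @ bit 27 → (0x95299003>>27)&0x1f = 0x12
cnt:6 @ bit 21 → (0x95299003>>21)&0x3f = 0x29
rsvd:4 @ bit 17 → (0x95299003>>17)&0xf = 0x4  ←
type:14 @ bit 3 → (0x95299003>>3)&0x3fff = 0x3200
slot:1 @ bit 2 → (0x95299003>>2)&0x1 = 0x0
flags:2 @ bit 0 → (0x95299003>>0)&0x3 = 0x3

4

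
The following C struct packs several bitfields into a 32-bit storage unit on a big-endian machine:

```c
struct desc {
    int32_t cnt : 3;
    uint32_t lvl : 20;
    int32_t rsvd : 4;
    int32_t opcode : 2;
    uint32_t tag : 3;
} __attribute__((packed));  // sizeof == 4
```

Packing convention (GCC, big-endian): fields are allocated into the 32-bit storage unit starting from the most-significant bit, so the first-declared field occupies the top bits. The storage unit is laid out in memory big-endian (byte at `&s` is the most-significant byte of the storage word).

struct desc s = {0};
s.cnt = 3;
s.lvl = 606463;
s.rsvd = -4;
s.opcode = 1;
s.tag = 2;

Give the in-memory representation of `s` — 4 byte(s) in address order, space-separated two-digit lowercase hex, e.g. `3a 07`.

cnt:3 = 3 → 0x3 << 29 → word 0x60000000
lvl:20 = 606463 → 0x940ff << 9 → word 0x7281fe00
rsvd:4 = -4 → 0xc << 5 → word 0x7281ff80
opcode:2 = 1 → 0x1 << 3 → word 0x7281ff88
tag:3 = 2 → 0x2 << 0 → word 0x7281ff8a
word = 0x7281ff8a → big-endian bytes:
  [0]=0x72  [1]=0x81  [2]=0xff  [3]=0x8a

72 81 ff 8a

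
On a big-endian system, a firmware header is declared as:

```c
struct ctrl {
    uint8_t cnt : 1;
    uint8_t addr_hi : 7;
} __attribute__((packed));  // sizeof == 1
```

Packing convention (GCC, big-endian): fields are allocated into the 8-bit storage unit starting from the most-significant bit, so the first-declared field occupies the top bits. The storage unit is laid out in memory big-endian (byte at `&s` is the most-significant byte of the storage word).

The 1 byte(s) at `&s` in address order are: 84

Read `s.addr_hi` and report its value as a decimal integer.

[0]=0x84 (big-endian) → word 0x84
cnt:1 @ bit 7 → (0x84>>7)&0x1 = 0x1
addr_hi:7 @ bit 0 → (0x84>>0)&0x7f = 0x4  ←

4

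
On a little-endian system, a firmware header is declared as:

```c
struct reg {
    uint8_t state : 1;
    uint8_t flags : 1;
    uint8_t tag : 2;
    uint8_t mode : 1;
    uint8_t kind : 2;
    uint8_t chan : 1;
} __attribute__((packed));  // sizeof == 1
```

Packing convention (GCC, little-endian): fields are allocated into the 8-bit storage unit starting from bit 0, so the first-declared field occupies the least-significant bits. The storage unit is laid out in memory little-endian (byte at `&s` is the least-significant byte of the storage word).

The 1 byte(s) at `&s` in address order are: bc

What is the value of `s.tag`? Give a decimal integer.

3

[0]=0xbc (little-endian) → word 0xbc
state:1 @ bit 0 → (0xbc>>0)&0x1 = 0x0
flags:1 @ bit 1 → (0xbc>>1)&0x1 = 0x0
tag:2 @ bit 2 → (0xbc>>2)&0x3 = 0x3  ←
mode:1 @ bit 4 → (0xbc>>4)&0x1 = 0x1
kind:2 @ bit 5 → (0xbc>>5)&0x3 = 0x1
chan:1 @ bit 7 → (0xbc>>7)&0x1 = 0x1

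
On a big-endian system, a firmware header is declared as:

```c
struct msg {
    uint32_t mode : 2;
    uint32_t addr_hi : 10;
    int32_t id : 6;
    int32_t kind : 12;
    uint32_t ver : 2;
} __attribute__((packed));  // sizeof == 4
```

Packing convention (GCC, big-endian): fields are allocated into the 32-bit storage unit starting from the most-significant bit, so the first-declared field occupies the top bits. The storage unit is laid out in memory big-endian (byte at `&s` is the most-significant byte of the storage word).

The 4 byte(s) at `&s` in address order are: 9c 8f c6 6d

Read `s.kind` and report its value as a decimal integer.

411

[0]=0x9c [1]=0x8f [2]=0xc6 [3]=0x6d (big-endian) → word 0x9c8fc66d
mode:2 @ bit 30 → (0x9c8fc66d>>30)&0x3 = 0x2
addr_hi:10 @ bit 20 → (0x9c8fc66d>>20)&0x3ff = 0x1c8
id:6 @ bit 14 → (0x9c8fc66d>>14)&0x3f = 0x3f
kind:12 @ bit 2 → (0x9c8fc66d>>2)&0xfff = 0x19b  ←
ver:2 @ bit 0 → (0x9c8fc66d>>0)&0x3 = 0x1
kind signed 12b, MSB=0: value = 411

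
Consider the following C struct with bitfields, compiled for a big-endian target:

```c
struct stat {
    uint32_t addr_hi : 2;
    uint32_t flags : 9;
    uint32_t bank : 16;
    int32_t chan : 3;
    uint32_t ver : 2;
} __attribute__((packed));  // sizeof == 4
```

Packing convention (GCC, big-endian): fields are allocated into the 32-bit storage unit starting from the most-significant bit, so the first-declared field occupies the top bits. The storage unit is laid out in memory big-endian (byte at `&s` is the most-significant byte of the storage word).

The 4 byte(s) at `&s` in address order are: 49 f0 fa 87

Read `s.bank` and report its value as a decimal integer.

[0]=0x49 [1]=0xf0 [2]=0xfa [3]=0x87 (big-endian) → word 0x49f0fa87
addr_hi [30+:2] = (word>>30) & 0x3 = 1
flags [21+:9] = (word>>21) & 0x1ff = 79
bank [5+:16] = (word>>5) & 0xffff = 34772  ←
chan [2+:3] = (word>>2) & 0x7 = 1
ver [0+:2] = (word>>0) & 0x3 = 3

34772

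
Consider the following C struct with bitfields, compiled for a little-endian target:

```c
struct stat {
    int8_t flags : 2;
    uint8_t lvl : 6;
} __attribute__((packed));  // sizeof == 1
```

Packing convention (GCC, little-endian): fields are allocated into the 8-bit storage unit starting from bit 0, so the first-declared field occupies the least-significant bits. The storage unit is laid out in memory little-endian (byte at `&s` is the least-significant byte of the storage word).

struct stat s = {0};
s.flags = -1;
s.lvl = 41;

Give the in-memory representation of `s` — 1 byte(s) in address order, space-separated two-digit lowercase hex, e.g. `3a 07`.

[0+:2] flags=-1 & 0x3 = 0x3; word=0x03
[2+:6] lvl=41 & 0x3f = 0x29; word=0xa7
word = 0xa7 → little-endian bytes:
  [0]=0xa7

a7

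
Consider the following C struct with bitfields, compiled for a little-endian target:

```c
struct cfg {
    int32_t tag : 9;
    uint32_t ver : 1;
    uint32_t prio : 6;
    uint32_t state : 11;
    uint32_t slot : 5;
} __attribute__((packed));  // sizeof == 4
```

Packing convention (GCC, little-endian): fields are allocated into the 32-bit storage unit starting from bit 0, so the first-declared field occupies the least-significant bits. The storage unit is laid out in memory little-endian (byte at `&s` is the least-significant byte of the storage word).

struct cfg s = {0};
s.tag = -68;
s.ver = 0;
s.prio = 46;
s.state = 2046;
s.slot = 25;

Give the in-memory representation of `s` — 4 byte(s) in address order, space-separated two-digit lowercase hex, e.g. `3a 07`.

tag (9b) val=-68 bits=0x1bc at bit 0: 0x000001bc
ver (1b) val=0 bits=0x0 at bit 9: 0x000001bc
prio (6b) val=46 bits=0x2e at bit 10: 0x0000b9bc
state (11b) val=2046 bits=0x7fe at bit 16: 0x07feb9bc
slot (5b) val=25 bits=0x19 at bit 27: 0xcffeb9bc
word = 0xcffeb9bc → little-endian bytes:
  [0]=0xbc  [1]=0xb9  [2]=0xfe  [3]=0xcf

bc b9 fe cf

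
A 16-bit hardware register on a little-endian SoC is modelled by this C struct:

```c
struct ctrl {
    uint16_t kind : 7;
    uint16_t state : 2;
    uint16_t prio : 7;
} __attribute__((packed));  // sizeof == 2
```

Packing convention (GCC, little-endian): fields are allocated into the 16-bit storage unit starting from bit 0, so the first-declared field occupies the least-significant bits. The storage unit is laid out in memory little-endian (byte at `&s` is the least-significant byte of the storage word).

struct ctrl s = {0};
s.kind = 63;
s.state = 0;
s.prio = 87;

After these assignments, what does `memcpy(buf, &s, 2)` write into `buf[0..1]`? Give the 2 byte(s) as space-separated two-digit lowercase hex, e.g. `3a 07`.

kind (7b) val=63 bits=0x3f at bit 0: 0x003f
state (2b) val=0 bits=0x0 at bit 7: 0x003f
prio (7b) val=87 bits=0x57 at bit 9: 0xae3f
word = 0xae3f → little-endian bytes:
  [0]=0x3f  [1]=0xae

3f ae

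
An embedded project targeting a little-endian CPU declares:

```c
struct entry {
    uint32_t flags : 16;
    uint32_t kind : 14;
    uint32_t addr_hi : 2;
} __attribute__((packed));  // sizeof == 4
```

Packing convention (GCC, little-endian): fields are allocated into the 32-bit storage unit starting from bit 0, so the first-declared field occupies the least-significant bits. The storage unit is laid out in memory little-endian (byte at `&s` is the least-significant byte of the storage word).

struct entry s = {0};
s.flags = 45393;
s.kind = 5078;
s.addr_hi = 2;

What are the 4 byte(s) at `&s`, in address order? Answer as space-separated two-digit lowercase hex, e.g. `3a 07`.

flags:16 = 45393 → 0xb151 << 0 → word 0x0000b151
kind:14 = 5078 → 0x13d6 << 16 → word 0x13d6b151
addr_hi:2 = 2 → 0x2 << 30 → word 0x93d6b151
word = 0x93d6b151 → little-endian bytes:
  [0]=0x51  [1]=0xb1  [2]=0xd6  [3]=0x93

51 b1 d6 93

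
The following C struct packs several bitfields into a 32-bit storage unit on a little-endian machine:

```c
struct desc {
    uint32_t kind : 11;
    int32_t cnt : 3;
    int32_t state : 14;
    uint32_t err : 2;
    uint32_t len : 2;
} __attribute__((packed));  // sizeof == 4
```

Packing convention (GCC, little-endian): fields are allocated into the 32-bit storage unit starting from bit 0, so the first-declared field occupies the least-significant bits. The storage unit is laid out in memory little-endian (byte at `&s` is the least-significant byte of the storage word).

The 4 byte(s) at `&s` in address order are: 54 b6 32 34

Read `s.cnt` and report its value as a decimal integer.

-2

[0]=0x54 [1]=0xb6 [2]=0x32 [3]=0x34 (little-endian) → word 0x3432b654
kind:11 @ bit 0 → (0x3432b654>>0)&0x7ff = 0x654
cnt:3 @ bit 11 → (0x3432b654>>11)&0x7 = 0x6  ←
state:14 @ bit 14 → (0x3432b654>>14)&0x3fff = 0x10ca
err:2 @ bit 28 → (0x3432b654>>28)&0x3 = 0x3
len:2 @ bit 30 → (0x3432b654>>30)&0x3 = 0x0
cnt signed 3b, MSB=1: 6 - 8 = -2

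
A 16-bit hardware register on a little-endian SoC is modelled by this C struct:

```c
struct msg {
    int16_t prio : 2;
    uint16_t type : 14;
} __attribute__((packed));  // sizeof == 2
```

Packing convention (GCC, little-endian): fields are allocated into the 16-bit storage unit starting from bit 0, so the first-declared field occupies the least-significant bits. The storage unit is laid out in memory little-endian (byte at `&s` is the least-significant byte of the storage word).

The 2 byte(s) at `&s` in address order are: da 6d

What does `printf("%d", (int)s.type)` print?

7030

[0]=0xda [1]=0x6d (little-endian) → word 0x6dda
prio [0+:2] = (word>>0) & 0x3 = 2
type [2+:14] = (word>>2) & 0x3fff = 7030  ←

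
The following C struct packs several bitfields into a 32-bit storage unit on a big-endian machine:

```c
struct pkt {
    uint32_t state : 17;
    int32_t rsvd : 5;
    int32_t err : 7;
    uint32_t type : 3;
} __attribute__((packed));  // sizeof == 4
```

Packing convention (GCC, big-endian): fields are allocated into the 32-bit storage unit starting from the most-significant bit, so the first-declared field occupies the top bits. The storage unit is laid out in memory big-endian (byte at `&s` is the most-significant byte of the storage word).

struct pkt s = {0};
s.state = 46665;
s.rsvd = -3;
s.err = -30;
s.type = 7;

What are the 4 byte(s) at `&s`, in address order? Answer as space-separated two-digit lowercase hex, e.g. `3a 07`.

5b 24 f7 17

state (17b) val=46665 bits=0xb649 at bit 15: 0x5b248000
rsvd (5b) val=-3 bits=0x1d at bit 10: 0x5b24f400
err (7b) val=-30 bits=0x62 at bit 3: 0x5b24f710
type (3b) val=7 bits=0x7 at bit 0: 0x5b24f717
word = 0x5b24f717 → big-endian bytes:
  [0]=0x5b  [1]=0x24  [2]=0xf7  [3]=0x17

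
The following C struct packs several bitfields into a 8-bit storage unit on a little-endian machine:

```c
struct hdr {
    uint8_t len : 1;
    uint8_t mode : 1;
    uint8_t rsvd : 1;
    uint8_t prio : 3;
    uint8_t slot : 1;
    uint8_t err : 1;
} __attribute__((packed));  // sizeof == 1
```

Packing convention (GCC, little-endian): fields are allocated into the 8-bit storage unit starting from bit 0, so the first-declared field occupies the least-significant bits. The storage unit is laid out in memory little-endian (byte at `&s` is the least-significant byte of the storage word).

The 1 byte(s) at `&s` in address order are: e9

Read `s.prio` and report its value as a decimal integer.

[0]=0xe9 (little-endian) → word 0xe9
len [0+:1] = (word>>0) & 0x1 = 1
mode [1+:1] = (word>>1) & 0x1 = 0
rsvd [2+:1] = (word>>2) & 0x1 = 0
prio [3+:3] = (word>>3) & 0x7 = 5  ←
slot [6+:1] = (word>>6) & 0x1 = 1
err [7+:1] = (word>>7) & 0x1 = 1

5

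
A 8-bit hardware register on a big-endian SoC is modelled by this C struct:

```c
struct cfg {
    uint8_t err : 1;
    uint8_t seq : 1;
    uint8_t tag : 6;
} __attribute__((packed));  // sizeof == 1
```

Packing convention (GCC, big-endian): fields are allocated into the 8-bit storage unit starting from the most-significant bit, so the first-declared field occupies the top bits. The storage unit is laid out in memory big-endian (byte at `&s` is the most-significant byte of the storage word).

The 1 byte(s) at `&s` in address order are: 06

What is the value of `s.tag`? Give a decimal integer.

[0]=0x06 (big-endian) → word 0x06
err:1 @ bit 7 → (0x06>>7)&0x1 = 0x0
seq:1 @ bit 6 → (0x06>>6)&0x1 = 0x0
tag:6 @ bit 0 → (0x06>>0)&0x3f = 0x6  ←

6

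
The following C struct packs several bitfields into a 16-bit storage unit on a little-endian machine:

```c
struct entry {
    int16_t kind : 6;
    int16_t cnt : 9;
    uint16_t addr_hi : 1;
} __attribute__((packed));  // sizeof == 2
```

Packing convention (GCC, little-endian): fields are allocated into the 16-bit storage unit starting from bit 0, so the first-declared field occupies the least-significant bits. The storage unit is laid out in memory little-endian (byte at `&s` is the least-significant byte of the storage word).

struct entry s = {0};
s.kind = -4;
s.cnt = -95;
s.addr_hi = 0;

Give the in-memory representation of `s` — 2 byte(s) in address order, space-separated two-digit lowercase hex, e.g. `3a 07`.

7c 68

kind (6b) val=-4 bits=0x3c at bit 0: 0x003c
cnt (9b) val=-95 bits=0x1a1 at bit 6: 0x687c
addr_hi (1b) val=0 bits=0x0 at bit 15: 0x687c
word = 0x687c → little-endian bytes:
  [0]=0x7c  [1]=0x68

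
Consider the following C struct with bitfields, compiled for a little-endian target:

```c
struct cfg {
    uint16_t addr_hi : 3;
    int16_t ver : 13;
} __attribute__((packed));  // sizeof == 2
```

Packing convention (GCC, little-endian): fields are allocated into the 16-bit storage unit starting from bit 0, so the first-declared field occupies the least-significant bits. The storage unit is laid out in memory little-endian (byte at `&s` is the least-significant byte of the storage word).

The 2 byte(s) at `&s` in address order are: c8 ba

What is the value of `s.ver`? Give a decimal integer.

-2215

[0]=0xc8 [1]=0xba (little-endian) → word 0xbac8
addr_hi [0+:3] = (word>>0) & 0x7 = 0
ver [3+:13] = (word>>3) & 0x1fff = 5977  ←
ver signed 13b, MSB=1: 5977 - 8192 = -2215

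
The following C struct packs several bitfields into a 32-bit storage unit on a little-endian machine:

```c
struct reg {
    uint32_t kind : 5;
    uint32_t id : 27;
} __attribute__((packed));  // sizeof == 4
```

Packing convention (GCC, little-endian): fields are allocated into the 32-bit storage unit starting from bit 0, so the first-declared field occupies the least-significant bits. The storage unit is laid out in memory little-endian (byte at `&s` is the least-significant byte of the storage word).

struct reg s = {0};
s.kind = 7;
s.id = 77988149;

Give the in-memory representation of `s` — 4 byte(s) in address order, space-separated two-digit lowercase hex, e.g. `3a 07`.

kind:5 = 7 → 0x7 << 0 → word 0x00000007
id:27 = 77988149 → 0x4a60135 << 5 → word 0x94c026a7
word = 0x94c026a7 → little-endian bytes:
  [0]=0xa7  [1]=0x26  [2]=0xc0  [3]=0x94

a7 26 c0 94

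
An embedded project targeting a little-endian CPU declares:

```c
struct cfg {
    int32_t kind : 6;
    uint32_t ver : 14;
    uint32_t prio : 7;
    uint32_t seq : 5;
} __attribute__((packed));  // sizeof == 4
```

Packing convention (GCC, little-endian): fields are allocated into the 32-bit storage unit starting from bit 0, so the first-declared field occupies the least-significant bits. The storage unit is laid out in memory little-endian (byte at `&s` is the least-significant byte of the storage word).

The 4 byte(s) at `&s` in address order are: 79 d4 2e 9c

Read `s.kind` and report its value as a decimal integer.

-7

[0]=0x79 [1]=0xd4 [2]=0x2e [3]=0x9c (little-endian) → word 0x9c2ed479
kind:6 @ bit 0 → (0x9c2ed479>>0)&0x3f = 0x39  ←
ver:14 @ bit 6 → (0x9c2ed479>>6)&0x3fff = 0x3b51
prio:7 @ bit 20 → (0x9c2ed479>>20)&0x7f = 0x42
seq:5 @ bit 27 → (0x9c2ed479>>27)&0x1f = 0x13
kind signed 6b, MSB=1: 57 - 64 = -7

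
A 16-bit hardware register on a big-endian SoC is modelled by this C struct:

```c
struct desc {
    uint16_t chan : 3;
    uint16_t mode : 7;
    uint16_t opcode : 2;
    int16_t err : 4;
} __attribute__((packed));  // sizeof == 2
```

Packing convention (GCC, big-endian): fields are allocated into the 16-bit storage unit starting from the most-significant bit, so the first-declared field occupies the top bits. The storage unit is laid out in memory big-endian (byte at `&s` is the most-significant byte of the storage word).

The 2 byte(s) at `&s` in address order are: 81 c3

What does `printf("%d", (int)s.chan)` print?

4

[0]=0x81 [1]=0xc3 (big-endian) → word 0x81c3
chan [13+:3] = (word>>13) & 0x7 = 4  ←
mode [6+:7] = (word>>6) & 0x7f = 7
opcode [4+:2] = (word>>4) & 0x3 = 0
err [0+:4] = (word>>0) & 0xf = 3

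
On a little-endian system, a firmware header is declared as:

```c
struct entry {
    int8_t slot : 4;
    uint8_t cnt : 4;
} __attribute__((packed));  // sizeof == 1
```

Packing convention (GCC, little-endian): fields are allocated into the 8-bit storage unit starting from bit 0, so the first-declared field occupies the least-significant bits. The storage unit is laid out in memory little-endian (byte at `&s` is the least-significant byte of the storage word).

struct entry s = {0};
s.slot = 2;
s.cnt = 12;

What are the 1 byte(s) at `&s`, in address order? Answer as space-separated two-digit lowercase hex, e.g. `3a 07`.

c2

slot (4b) val=2 bits=0x2 at bit 0: 0x02
cnt (4b) val=12 bits=0xc at bit 4: 0xc2
word = 0xc2 → little-endian bytes:
  [0]=0xc2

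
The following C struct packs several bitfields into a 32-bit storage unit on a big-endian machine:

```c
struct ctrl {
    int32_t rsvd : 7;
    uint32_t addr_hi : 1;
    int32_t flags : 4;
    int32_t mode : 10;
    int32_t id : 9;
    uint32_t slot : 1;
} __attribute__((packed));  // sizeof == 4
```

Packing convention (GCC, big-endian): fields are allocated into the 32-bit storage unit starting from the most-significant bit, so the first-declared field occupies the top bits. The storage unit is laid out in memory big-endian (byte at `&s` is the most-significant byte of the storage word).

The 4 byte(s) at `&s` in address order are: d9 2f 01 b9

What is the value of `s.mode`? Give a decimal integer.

[0]=0xd9 [1]=0x2f [2]=0x01 [3]=0xb9 (big-endian) → word 0xd92f01b9
rsvd:7 @ bit 25 → (0xd92f01b9>>25)&0x7f = 0x6c
addr_hi:1 @ bit 24 → (0xd92f01b9>>24)&0x1 = 0x1
flags:4 @ bit 20 → (0xd92f01b9>>20)&0xf = 0x2
mode:10 @ bit 10 → (0xd92f01b9>>10)&0x3ff = 0x3c0  ←
id:9 @ bit 1 → (0xd92f01b9>>1)&0x1ff = 0xdc
slot:1 @ bit 0 → (0xd92f01b9>>0)&0x1 = 0x1
mode signed 10b, MSB=1: 960 - 1024 = -64

-64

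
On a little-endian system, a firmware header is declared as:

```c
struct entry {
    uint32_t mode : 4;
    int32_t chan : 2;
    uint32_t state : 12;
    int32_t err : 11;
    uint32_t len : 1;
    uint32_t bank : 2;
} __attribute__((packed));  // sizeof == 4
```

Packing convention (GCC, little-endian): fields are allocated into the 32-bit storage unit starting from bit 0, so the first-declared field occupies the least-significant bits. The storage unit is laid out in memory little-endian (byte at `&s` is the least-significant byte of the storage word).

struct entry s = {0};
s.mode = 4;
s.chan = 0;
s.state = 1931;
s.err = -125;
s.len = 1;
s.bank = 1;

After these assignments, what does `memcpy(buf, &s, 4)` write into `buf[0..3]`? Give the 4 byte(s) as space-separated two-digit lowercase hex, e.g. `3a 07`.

mode (4b) val=4 bits=0x4 at bit 0: 0x00000004
chan (2b) val=0 bits=0x0 at bit 4: 0x00000004
state (12b) val=1931 bits=0x78b at bit 6: 0x0001e2c4
err (11b) val=-125 bits=0x783 at bit 18: 0x1e0de2c4
len (1b) val=1 bits=0x1 at bit 29: 0x3e0de2c4
bank (2b) val=1 bits=0x1 at bit 30: 0x7e0de2c4
word = 0x7e0de2c4 → little-endian bytes:
  [0]=0xc4  [1]=0xe2  [2]=0x0d  [3]=0x7e

c4 e2 0d 7e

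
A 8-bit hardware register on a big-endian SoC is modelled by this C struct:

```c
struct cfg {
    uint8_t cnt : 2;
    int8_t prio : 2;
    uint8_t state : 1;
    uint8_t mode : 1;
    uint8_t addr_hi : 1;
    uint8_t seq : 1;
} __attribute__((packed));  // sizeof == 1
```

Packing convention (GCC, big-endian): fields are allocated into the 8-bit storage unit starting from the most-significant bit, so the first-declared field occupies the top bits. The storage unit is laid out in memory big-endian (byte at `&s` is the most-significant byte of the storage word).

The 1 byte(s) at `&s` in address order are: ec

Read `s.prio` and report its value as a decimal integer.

-2

[0]=0xec (big-endian) → word 0xec
cnt:2 @ bit 6 → (0xec>>6)&0x3 = 0x3
prio:2 @ bit 4 → (0xec>>4)&0x3 = 0x2  ←
state:1 @ bit 3 → (0xec>>3)&0x1 = 0x1
mode:1 @ bit 2 → (0xec>>2)&0x1 = 0x1
addr_hi:1 @ bit 1 → (0xec>>1)&0x1 = 0x0
seq:1 @ bit 0 → (0xec>>0)&0x1 = 0x0
prio signed 2b, MSB=1: 2 - 4 = -2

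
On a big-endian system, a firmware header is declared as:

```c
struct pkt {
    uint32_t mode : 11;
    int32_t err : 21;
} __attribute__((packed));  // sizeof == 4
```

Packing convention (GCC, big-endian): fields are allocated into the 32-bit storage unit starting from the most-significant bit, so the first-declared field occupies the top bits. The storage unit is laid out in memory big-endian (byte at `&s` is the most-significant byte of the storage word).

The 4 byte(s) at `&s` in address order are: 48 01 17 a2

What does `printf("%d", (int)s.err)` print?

71586

[0]=0x48 [1]=0x01 [2]=0x17 [3]=0xa2 (big-endian) → word 0x480117a2
mode:11 @ bit 21 → (0x480117a2>>21)&0x7ff = 0x240
err:21 @ bit 0 → (0x480117a2>>0)&0x1fffff = 0x117a2  ←
err signed 21b, MSB=0: value = 71586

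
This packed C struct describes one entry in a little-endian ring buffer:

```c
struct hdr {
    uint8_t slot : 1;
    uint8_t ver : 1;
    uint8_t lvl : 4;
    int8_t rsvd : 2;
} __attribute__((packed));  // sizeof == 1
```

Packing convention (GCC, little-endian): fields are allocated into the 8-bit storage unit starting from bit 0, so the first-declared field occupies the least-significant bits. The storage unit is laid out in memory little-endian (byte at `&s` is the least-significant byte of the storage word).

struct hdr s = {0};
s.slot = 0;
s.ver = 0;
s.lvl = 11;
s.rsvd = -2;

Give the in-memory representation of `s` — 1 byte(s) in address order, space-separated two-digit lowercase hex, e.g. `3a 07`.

ac

[0+:1] slot=0 & 0x1 = 0x0; word=0x00
[1+:1] ver=0 & 0x1 = 0x0; word=0x00
[2+:4] lvl=11 & 0xf = 0xb; word=0x2c
[6+:2] rsvd=-2 & 0x3 = 0x2; word=0xac
word = 0xac → little-endian bytes:
  [0]=0xac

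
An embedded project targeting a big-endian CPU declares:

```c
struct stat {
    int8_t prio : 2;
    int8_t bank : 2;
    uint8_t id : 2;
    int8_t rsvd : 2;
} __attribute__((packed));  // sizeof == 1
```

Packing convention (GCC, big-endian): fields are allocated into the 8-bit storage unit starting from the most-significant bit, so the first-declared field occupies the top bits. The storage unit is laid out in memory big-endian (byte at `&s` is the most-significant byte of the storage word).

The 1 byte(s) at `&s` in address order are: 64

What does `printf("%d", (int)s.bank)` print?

-2

[0]=0x64 (big-endian) → word 0x64
prio [6+:2] = (word>>6) & 0x3 = 1
bank [4+:2] = (word>>4) & 0x3 = 2  ←
id [2+:2] = (word>>2) & 0x3 = 1
rsvd [0+:2] = (word>>0) & 0x3 = 0
bank signed 2b, MSB=1: 2 - 4 = -2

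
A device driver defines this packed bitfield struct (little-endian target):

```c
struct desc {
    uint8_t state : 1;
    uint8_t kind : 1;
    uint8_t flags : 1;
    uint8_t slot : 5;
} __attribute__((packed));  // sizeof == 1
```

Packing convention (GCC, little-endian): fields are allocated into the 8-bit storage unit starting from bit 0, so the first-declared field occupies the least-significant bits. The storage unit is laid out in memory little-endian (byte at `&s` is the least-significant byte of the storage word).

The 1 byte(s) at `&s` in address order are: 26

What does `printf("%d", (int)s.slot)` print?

4

[0]=0x26 (little-endian) → word 0x26
state [0+:1] = (word>>0) & 0x1 = 0
kind [1+:1] = (word>>1) & 0x1 = 1
flags [2+:1] = (word>>2) & 0x1 = 1
slot [3+:5] = (word>>3) & 0x1f = 4  ←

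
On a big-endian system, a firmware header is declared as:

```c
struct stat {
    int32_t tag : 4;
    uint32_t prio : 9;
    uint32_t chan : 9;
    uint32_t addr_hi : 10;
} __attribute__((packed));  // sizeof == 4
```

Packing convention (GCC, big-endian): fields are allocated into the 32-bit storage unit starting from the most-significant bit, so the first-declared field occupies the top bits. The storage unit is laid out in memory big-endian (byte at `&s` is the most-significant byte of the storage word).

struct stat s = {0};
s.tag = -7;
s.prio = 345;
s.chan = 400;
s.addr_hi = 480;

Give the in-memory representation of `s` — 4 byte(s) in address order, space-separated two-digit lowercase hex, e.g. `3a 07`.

9a ce 41 e0

tag:4 = -7 → 0x9 << 28 → word 0x90000000
prio:9 = 345 → 0x159 << 19 → word 0x9ac80000
chan:9 = 400 → 0x190 << 10 → word 0x9ace4000
addr_hi:10 = 480 → 0x1e0 << 0 → word 0x9ace41e0
word = 0x9ace41e0 → big-endian bytes:
  [0]=0x9a  [1]=0xce  [2]=0x41  [3]=0xe0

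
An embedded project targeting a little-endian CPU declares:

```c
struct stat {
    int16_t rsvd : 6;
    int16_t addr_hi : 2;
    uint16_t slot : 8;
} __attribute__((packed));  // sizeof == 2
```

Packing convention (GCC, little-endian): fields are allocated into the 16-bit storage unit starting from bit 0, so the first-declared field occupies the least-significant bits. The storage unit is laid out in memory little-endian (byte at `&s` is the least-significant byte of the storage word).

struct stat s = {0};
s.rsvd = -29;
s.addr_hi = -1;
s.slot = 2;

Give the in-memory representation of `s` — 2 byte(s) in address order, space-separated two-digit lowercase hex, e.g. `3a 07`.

[0+:6] rsvd=-29 & 0x3f = 0x23; word=0x0023
[6+:2] addr_hi=-1 & 0x3 = 0x3; word=0x00e3
[8+:8] slot=2 & 0xff = 0x2; word=0x02e3
word = 0x02e3 → little-endian bytes:
  [0]=0xe3  [1]=0x02

e3 02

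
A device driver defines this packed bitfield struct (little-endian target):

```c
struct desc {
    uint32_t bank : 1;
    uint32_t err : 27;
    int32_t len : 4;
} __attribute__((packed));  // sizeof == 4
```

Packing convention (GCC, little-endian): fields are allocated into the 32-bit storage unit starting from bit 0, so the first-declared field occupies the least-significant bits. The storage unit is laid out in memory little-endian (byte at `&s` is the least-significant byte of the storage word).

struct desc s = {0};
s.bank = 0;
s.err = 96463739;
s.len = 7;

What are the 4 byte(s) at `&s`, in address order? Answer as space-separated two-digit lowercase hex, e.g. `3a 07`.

bank:1 = 0 → 0x0 << 0 → word 0x00000000
err:27 = 96463739 → 0x5bfeb7b << 1 → word 0x0b7fd6f6
len:4 = 7 → 0x7 << 28 → word 0x7b7fd6f6
word = 0x7b7fd6f6 → little-endian bytes:
  [0]=0xf6  [1]=0xd6  [2]=0x7f  [3]=0x7b

f6 d6 7f 7b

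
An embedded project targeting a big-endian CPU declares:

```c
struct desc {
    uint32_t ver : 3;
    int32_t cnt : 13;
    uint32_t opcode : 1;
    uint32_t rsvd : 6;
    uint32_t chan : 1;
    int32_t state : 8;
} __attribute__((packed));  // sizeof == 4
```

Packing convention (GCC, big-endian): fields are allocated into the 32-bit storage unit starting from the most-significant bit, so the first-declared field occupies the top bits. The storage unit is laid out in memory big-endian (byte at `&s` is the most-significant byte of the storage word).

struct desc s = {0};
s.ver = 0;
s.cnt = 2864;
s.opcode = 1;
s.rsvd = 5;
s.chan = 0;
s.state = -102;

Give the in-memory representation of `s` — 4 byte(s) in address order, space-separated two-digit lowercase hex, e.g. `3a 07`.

[29+:3] ver=0 & 0x7 = 0x0; word=0x00000000
[16+:13] cnt=2864 & 0x1fff = 0xb30; word=0x0b300000
[15+:1] opcode=1 & 0x1 = 0x1; word=0x0b308000
[9+:6] rsvd=5 & 0x3f = 0x5; word=0x0b308a00
[8+:1] chan=0 & 0x1 = 0x0; word=0x0b308a00
[0+:8] state=-102 & 0xff = 0x9a; word=0x0b308a9a
word = 0x0b308a9a → big-endian bytes:
  [0]=0x0b  [1]=0x30  [2]=0x8a  [3]=0x9a

0b 30 8a 9a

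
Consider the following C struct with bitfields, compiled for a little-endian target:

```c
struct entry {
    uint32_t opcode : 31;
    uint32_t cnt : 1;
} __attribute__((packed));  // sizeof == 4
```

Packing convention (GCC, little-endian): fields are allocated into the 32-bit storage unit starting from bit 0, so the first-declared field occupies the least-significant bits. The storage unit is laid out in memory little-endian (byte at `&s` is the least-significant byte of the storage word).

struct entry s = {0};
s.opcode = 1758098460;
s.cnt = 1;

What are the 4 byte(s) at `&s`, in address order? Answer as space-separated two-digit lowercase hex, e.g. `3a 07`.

opcode:31 = 1758098460 → 0x68ca741c << 0 → word 0x68ca741c
cnt:1 = 1 → 0x1 << 31 → word 0xe8ca741c
word = 0xe8ca741c → little-endian bytes:
  [0]=0x1c  [1]=0x74  [2]=0xca  [3]=0xe8

1c 74 ca e8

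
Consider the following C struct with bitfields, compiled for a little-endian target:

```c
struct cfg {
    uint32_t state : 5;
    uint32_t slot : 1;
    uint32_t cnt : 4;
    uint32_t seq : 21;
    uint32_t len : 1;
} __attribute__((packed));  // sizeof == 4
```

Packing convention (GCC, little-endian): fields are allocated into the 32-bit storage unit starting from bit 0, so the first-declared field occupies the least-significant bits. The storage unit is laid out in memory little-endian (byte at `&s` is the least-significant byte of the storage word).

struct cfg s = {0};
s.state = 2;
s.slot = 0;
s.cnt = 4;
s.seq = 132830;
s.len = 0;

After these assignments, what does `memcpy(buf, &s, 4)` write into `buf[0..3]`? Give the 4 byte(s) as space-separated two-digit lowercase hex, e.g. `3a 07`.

state:5 = 2 → 0x2 << 0 → word 0x00000002
slot:1 = 0 → 0x0 << 5 → word 0x00000002
cnt:4 = 4 → 0x4 << 6 → word 0x00000102
seq:21 = 132830 → 0x206de << 10 → word 0x081b7902
len:1 = 0 → 0x0 << 31 → word 0x081b7902
word = 0x081b7902 → little-endian bytes:
  [0]=0x02  [1]=0x79  [2]=0x1b  [3]=0x08

02 79 1b 08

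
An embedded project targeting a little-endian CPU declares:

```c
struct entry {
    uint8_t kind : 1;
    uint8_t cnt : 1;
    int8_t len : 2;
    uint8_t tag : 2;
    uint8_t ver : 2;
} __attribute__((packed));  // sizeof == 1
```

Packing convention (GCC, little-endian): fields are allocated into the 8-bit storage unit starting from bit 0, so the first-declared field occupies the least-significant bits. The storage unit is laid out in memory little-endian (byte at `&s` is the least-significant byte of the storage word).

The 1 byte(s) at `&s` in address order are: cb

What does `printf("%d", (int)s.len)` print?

[0]=0xcb (little-endian) → word 0xcb
kind [0+:1] = (word>>0) & 0x1 = 1
cnt [1+:1] = (word>>1) & 0x1 = 1
len [2+:2] = (word>>2) & 0x3 = 2  ←
tag [4+:2] = (word>>4) & 0x3 = 0
ver [6+:2] = (word>>6) & 0x3 = 3
len signed 2b, MSB=1: 2 - 4 = -2

-2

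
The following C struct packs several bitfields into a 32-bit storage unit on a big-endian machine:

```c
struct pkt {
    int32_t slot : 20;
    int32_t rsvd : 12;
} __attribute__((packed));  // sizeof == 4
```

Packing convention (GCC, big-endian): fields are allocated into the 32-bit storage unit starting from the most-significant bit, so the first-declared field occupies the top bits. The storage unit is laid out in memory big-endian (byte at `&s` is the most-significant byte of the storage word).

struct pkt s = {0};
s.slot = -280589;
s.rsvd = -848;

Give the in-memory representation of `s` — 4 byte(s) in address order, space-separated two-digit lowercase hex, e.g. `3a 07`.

slot (20b) val=-280589 bits=0xbb7f3 at bit 12: 0xbb7f3000
rsvd (12b) val=-848 bits=0xcb0 at bit 0: 0xbb7f3cb0
word = 0xbb7f3cb0 → big-endian bytes:
  [0]=0xbb  [1]=0x7f  [2]=0x3c  [3]=0xb0

bb 7f 3c b0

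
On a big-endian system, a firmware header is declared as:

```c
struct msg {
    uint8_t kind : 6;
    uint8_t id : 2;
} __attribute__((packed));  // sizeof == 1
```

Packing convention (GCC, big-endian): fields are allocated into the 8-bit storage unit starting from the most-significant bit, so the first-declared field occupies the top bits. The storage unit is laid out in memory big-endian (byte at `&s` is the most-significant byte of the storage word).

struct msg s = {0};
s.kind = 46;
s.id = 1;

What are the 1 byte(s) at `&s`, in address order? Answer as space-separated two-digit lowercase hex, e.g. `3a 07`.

[2+:6] kind=46 & 0x3f = 0x2e; word=0xb8
[0+:2] id=1 & 0x3 = 0x1; word=0xb9
word = 0xb9 → big-endian bytes:
  [0]=0xb9

b9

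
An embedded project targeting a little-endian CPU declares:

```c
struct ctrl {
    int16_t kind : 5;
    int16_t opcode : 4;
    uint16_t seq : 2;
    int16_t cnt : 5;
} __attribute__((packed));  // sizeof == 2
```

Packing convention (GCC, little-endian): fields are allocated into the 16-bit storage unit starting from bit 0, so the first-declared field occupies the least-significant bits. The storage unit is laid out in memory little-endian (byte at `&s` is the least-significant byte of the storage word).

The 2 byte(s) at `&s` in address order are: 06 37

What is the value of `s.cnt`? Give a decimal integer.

6

[0]=0x06 [1]=0x37 (little-endian) → word 0x3706
kind [0+:5] = (word>>0) & 0x1f = 6
opcode [5+:4] = (word>>5) & 0xf = 8
seq [9+:2] = (word>>9) & 0x3 = 3
cnt [11+:5] = (word>>11) & 0x1f = 6  ←
cnt signed 5b, MSB=0: value = 6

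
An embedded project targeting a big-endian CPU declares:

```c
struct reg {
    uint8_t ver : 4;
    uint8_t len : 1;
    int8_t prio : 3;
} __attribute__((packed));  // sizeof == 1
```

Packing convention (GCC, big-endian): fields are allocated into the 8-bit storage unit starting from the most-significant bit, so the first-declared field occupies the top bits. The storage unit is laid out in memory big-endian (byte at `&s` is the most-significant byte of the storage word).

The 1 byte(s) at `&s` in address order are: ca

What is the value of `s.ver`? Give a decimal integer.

12

[0]=0xca (big-endian) → word 0xca
ver [4+:4] = (word>>4) & 0xf = 12  ←
len [3+:1] = (word>>3) & 0x1 = 1
prio [0+:3] = (word>>0) & 0x7 = 2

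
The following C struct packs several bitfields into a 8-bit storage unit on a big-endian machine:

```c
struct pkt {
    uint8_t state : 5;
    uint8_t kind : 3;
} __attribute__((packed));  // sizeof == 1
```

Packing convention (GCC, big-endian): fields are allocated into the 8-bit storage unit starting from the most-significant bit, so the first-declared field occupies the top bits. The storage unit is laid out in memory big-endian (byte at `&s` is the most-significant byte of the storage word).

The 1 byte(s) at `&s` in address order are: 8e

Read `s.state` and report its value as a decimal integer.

17

[0]=0x8e (big-endian) → word 0x8e
state [3+:5] = (word>>3) & 0x1f = 17  ←
kind [0+:3] = (word>>0) & 0x7 = 6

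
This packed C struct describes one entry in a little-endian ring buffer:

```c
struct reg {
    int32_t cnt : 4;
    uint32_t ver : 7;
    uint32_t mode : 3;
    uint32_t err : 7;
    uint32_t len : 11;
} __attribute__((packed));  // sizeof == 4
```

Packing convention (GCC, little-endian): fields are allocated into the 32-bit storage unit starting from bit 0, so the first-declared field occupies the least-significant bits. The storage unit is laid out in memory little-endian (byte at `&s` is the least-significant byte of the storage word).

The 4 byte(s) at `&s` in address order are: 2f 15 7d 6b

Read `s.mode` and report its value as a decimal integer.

[0]=0x2f [1]=0x15 [2]=0x7d [3]=0x6b (little-endian) → word 0x6b7d152f
cnt [0+:4] = (word>>0) & 0xf = 15
ver [4+:7] = (word>>4) & 0x7f = 82
mode [11+:3] = (word>>11) & 0x7 = 2  ←
err [14+:7] = (word>>14) & 0x7f = 116
len [21+:11] = (word>>21) & 0x7ff = 859

2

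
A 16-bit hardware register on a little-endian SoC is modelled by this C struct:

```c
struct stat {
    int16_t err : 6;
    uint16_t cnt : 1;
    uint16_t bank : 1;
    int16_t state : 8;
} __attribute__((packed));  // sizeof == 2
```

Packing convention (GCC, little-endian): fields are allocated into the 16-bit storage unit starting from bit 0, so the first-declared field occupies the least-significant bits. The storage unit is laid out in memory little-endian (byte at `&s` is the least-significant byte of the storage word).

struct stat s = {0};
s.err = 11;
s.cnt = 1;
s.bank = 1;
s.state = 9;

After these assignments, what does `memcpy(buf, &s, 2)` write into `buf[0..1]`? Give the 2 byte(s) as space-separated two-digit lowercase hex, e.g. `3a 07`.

cb 09

err (6b) val=11 bits=0xb at bit 0: 0x000b
cnt (1b) val=1 bits=0x1 at bit 6: 0x004b
bank (1b) val=1 bits=0x1 at bit 7: 0x00cb
state (8b) val=9 bits=0x9 at bit 8: 0x09cb
word = 0x09cb → little-endian bytes:
  [0]=0xcb  [1]=0x09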